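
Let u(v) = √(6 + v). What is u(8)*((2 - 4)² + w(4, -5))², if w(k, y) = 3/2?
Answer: 121*√14/4 ≈ 113.19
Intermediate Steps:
w(k, y) = 3/2 (w(k, y) = 3*(½) = 3/2)
u(8)*((2 - 4)² + w(4, -5))² = √(6 + 8)*((2 - 4)² + 3/2)² = √14*((-2)² + 3/2)² = √14*(4 + 3/2)² = √14*(11/2)² = √14*(121/4) = 121*√14/4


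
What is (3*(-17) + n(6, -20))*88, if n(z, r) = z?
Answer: -3960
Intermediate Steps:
(3*(-17) + n(6, -20))*88 = (3*(-17) + 6)*88 = (-51 + 6)*88 = -45*88 = -3960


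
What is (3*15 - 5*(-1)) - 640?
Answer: -590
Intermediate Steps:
(3*15 - 5*(-1)) - 640 = (45 + 5) - 640 = 50 - 640 = -590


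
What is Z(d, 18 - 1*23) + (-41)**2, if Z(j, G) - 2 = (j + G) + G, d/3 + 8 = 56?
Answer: 1817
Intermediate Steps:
d = 144 (d = -24 + 3*56 = -24 + 168 = 144)
Z(j, G) = 2 + j + 2*G (Z(j, G) = 2 + ((j + G) + G) = 2 + ((G + j) + G) = 2 + (j + 2*G) = 2 + j + 2*G)
Z(d, 18 - 1*23) + (-41)**2 = (2 + 144 + 2*(18 - 1*23)) + (-41)**2 = (2 + 144 + 2*(18 - 23)) + 1681 = (2 + 144 + 2*(-5)) + 1681 = (2 + 144 - 10) + 1681 = 136 + 1681 = 1817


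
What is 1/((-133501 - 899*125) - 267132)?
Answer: -1/513008 ≈ -1.9493e-6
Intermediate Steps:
1/((-133501 - 899*125) - 267132) = 1/((-133501 - 112375) - 267132) = 1/(-245876 - 267132) = 1/(-513008) = -1/513008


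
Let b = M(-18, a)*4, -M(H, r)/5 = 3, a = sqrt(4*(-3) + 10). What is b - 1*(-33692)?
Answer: 33632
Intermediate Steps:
a = I*sqrt(2) (a = sqrt(-12 + 10) = sqrt(-2) = I*sqrt(2) ≈ 1.4142*I)
M(H, r) = -15 (M(H, r) = -5*3 = -15)
b = -60 (b = -15*4 = -60)
b - 1*(-33692) = -60 - 1*(-33692) = -60 + 33692 = 33632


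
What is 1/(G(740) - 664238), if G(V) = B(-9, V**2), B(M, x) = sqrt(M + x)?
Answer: -9914/6585247359 - sqrt(547591)/441211573053 ≈ -1.5072e-6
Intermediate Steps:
G(V) = sqrt(-9 + V**2)
1/(G(740) - 664238) = 1/(sqrt(-9 + 740**2) - 664238) = 1/(sqrt(-9 + 547600) - 664238) = 1/(sqrt(547591) - 664238) = 1/(-664238 + sqrt(547591))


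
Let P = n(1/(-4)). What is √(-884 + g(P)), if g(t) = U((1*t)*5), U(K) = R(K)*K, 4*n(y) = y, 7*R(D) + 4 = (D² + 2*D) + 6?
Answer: 3*I*√19715059/448 ≈ 29.733*I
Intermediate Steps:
R(D) = 2/7 + D²/7 + 2*D/7 (R(D) = -4/7 + ((D² + 2*D) + 6)/7 = -4/7 + (6 + D² + 2*D)/7 = -4/7 + (6/7 + D²/7 + 2*D/7) = 2/7 + D²/7 + 2*D/7)
n(y) = y/4
U(K) = K*(2/7 + K²/7 + 2*K/7) (U(K) = (2/7 + K²/7 + 2*K/7)*K = K*(2/7 + K²/7 + 2*K/7))
P = -1/16 (P = (¼)/(-4) = (¼)*(-¼) = -1/16 ≈ -0.062500)
g(t) = 5*t*(2 + 10*t + 25*t²)/7 (g(t) = ((1*t)*5)*(2 + ((1*t)*5)² + 2*((1*t)*5))/7 = (t*5)*(2 + (t*5)² + 2*(t*5))/7 = (5*t)*(2 + (5*t)² + 2*(5*t))/7 = (5*t)*(2 + 25*t² + 10*t)/7 = (5*t)*(2 + 10*t + 25*t²)/7 = 5*t*(2 + 10*t + 25*t²)/7)
√(-884 + g(P)) = √(-884 + (5/7)*(-1/16)*(2 + 10*(-1/16) + 25*(-1/16)²)) = √(-884 + (5/7)*(-1/16)*(2 - 5/8 + 25*(1/256))) = √(-884 + (5/7)*(-1/16)*(2 - 5/8 + 25/256)) = √(-884 + (5/7)*(-1/16)*(377/256)) = √(-884 - 1885/28672) = √(-25347933/28672) = 3*I*√19715059/448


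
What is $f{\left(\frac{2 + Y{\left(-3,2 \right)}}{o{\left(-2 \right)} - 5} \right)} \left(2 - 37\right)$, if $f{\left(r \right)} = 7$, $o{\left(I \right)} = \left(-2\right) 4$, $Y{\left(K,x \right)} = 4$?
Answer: $-245$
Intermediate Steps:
$o{\left(I \right)} = -8$
$f{\left(\frac{2 + Y{\left(-3,2 \right)}}{o{\left(-2 \right)} - 5} \right)} \left(2 - 37\right) = 7 \left(2 - 37\right) = 7 \left(-35\right) = -245$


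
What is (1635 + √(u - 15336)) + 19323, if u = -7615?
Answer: 20958 + I*√22951 ≈ 20958.0 + 151.5*I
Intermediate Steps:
(1635 + √(u - 15336)) + 19323 = (1635 + √(-7615 - 15336)) + 19323 = (1635 + √(-22951)) + 19323 = (1635 + I*√22951) + 19323 = 20958 + I*√22951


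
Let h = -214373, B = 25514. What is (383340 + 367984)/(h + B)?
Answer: -751324/188859 ≈ -3.9782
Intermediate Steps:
(383340 + 367984)/(h + B) = (383340 + 367984)/(-214373 + 25514) = 751324/(-188859) = 751324*(-1/188859) = -751324/188859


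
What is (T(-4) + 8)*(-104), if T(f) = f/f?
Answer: -936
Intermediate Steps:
T(f) = 1
(T(-4) + 8)*(-104) = (1 + 8)*(-104) = 9*(-104) = -936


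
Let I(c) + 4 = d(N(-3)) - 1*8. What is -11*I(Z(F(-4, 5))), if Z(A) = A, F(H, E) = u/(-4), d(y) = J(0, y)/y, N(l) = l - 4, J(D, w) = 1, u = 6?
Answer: 935/7 ≈ 133.57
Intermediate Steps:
N(l) = -4 + l
d(y) = 1/y
F(H, E) = -3/2 (F(H, E) = 6/(-4) = 6*(-¼) = -3/2)
I(c) = -85/7 (I(c) = -4 + (1/(-4 - 3) - 1*8) = -4 + (1/(-7) - 8) = -4 + (-⅐ - 8) = -4 - 57/7 = -85/7)
-11*I(Z(F(-4, 5))) = -11*(-85/7) = 935/7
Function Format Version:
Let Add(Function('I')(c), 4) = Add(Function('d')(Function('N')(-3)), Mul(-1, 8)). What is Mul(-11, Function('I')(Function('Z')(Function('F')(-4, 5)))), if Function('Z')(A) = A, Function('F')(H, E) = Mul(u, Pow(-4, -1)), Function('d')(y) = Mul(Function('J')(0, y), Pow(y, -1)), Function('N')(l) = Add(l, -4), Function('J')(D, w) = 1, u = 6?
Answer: Rational(935, 7) ≈ 133.57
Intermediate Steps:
Function('N')(l) = Add(-4, l)
Function('d')(y) = Pow(y, -1) (Function('d')(y) = Mul(1, Pow(y, -1)) = Pow(y, -1))
Function('F')(H, E) = Rational(-3, 2) (Function('F')(H, E) = Mul(6, Pow(-4, -1)) = Mul(6, Rational(-1, 4)) = Rational(-3, 2))
Function('I')(c) = Rational(-85, 7) (Function('I')(c) = Add(-4, Add(Pow(Add(-4, -3), -1), Mul(-1, 8))) = Add(-4, Add(Pow(-7, -1), -8)) = Add(-4, Add(Rational(-1, 7), -8)) = Add(-4, Rational(-57, 7)) = Rational(-85, 7))
Mul(-11, Function('I')(Function('Z')(Function('F')(-4, 5)))) = Mul(-11, Rational(-85, 7)) = Rational(935, 7)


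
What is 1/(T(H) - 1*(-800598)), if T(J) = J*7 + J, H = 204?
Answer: 1/802230 ≈ 1.2465e-6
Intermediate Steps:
T(J) = 8*J (T(J) = 7*J + J = 8*J)
1/(T(H) - 1*(-800598)) = 1/(8*204 - 1*(-800598)) = 1/(1632 + 800598) = 1/802230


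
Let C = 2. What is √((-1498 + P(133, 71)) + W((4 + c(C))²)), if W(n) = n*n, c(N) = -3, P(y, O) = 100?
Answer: I*√1397 ≈ 37.376*I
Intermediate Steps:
W(n) = n²
√((-1498 + P(133, 71)) + W((4 + c(C))²)) = √((-1498 + 100) + ((4 - 3)²)²) = √(-1398 + (1²)²) = √(-1398 + 1²) = √(-1398 + 1) = √(-1397) = I*√1397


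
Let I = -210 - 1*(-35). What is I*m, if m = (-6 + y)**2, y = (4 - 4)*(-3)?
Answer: -6300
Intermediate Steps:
y = 0 (y = 0*(-3) = 0)
m = 36 (m = (-6 + 0)**2 = (-6)**2 = 36)
I = -175 (I = -210 + 35 = -175)
I*m = -175*36 = -6300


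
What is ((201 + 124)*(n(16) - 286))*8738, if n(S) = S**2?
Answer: -85195500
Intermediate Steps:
((201 + 124)*(n(16) - 286))*8738 = ((201 + 124)*(16**2 - 286))*8738 = (325*(256 - 286))*8738 = (325*(-30))*8738 = -9750*8738 = -85195500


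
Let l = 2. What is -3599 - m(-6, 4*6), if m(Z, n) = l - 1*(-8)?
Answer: -3609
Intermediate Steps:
m(Z, n) = 10 (m(Z, n) = 2 - 1*(-8) = 2 + 8 = 10)
-3599 - m(-6, 4*6) = -3599 - 1*10 = -3599 - 10 = -3609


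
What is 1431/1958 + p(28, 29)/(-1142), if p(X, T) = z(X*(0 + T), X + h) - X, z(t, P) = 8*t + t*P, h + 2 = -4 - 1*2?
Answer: -21414031/1118018 ≈ -19.154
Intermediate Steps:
h = -8 (h = -2 + (-4 - 1*2) = -2 + (-4 - 2) = -2 - 6 = -8)
z(t, P) = 8*t + P*t
p(X, T) = -X + T*X² (p(X, T) = (X*(0 + T))*(8 + (X - 8)) - X = (X*T)*(8 + (-8 + X)) - X = (T*X)*X - X = T*X² - X = -X + T*X²)
1431/1958 + p(28, 29)/(-1142) = 1431/1958 + (28*(-1 + 29*28))/(-1142) = 1431*(1/1958) + (28*(-1 + 812))*(-1/1142) = 1431/1958 + (28*811)*(-1/1142) = 1431/1958 + 22708*(-1/1142) = 1431/1958 - 11354/571 = -21414031/1118018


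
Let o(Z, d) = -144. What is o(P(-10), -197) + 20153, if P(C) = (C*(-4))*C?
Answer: 20009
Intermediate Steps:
P(C) = -4*C² (P(C) = (-4*C)*C = -4*C²)
o(P(-10), -197) + 20153 = -144 + 20153 = 20009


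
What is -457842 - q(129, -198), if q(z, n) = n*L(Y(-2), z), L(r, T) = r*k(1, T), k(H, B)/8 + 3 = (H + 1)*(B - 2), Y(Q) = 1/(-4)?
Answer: -557238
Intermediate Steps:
Y(Q) = -¼
k(H, B) = -24 + 8*(1 + H)*(-2 + B) (k(H, B) = -24 + 8*((H + 1)*(B - 2)) = -24 + 8*((1 + H)*(-2 + B)) = -24 + 8*(1 + H)*(-2 + B))
L(r, T) = r*(-56 + 16*T) (L(r, T) = r*(-40 - 16*1 + 8*T + 8*T*1) = r*(-40 - 16 + 8*T + 8*T) = r*(-56 + 16*T))
q(z, n) = n*(14 - 4*z) (q(z, n) = n*(8*(-¼)*(-7 + 2*z)) = n*(14 - 4*z))
-457842 - q(129, -198) = -457842 - 2*(-198)*(7 - 2*129) = -457842 - 2*(-198)*(7 - 258) = -457842 - 2*(-198)*(-251) = -457842 - 1*99396 = -457842 - 99396 = -557238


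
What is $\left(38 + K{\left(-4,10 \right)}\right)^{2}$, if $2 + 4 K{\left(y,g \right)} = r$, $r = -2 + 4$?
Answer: $1444$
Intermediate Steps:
$r = 2$
$K{\left(y,g \right)} = 0$ ($K{\left(y,g \right)} = - \frac{1}{2} + \frac{1}{4} \cdot 2 = - \frac{1}{2} + \frac{1}{2} = 0$)
$\left(38 + K{\left(-4,10 \right)}\right)^{2} = \left(38 + 0\right)^{2} = 38^{2} = 1444$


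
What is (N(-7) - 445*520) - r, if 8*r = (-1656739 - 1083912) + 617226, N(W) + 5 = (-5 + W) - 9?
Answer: 272017/8 ≈ 34002.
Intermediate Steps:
N(W) = -19 + W (N(W) = -5 + ((-5 + W) - 9) = -5 + (-14 + W) = -19 + W)
r = -2123425/8 (r = ((-1656739 - 1083912) + 617226)/8 = (-2740651 + 617226)/8 = (⅛)*(-2123425) = -2123425/8 ≈ -2.6543e+5)
(N(-7) - 445*520) - r = ((-19 - 7) - 445*520) - 1*(-2123425/8) = (-26 - 231400) + 2123425/8 = -231426 + 2123425/8 = 272017/8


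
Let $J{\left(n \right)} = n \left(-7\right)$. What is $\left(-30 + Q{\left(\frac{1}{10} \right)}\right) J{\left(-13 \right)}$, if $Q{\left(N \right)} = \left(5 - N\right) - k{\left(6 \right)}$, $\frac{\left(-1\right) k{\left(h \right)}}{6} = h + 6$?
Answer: $\frac{42679}{10} \approx 4267.9$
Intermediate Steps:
$k{\left(h \right)} = -36 - 6 h$ ($k{\left(h \right)} = - 6 \left(h + 6\right) = - 6 \left(6 + h\right) = -36 - 6 h$)
$J{\left(n \right)} = - 7 n$
$Q{\left(N \right)} = 77 - N$ ($Q{\left(N \right)} = \left(5 - N\right) - \left(-36 - 36\right) = \left(5 - N\right) - -72 = \left(5 - N\right) + 72 = 77 - N$)
$\left(-30 + Q{\left(\frac{1}{10} \right)}\right) J{\left(-13 \right)} = \left(-30 + \left(77 - \frac{1}{10}\right)\right) \left(\left(-7\right) \left(-13\right)\right) = \left(-30 + \left(77 - \frac{1}{10}\right)\right) 91 = \left(-30 + \frac{769}{10}\right) 91 = \frac{469}{10} \cdot 91 = \frac{42679}{10}$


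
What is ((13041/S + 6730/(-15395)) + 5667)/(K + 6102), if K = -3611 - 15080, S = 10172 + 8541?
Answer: -326532357650/725344529603 ≈ -0.45018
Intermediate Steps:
S = 18713
K = -18691
((13041/S + 6730/(-15395)) + 5667)/(K + 6102) = ((13041/18713 + 6730/(-15395)) + 5667)/(-18691 + 6102) = ((13041*(1/18713) + 6730*(-1/15395)) + 5667)/(-12589) = ((13041/18713 - 1346/3079) + 5667)*(-1/12589) = (14965541/57617327 + 5667)*(-1/12589) = (326532357650/57617327)*(-1/12589) = -326532357650/725344529603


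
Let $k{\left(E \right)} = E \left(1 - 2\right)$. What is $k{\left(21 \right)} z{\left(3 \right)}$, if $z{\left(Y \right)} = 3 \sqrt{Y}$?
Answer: $- 63 \sqrt{3} \approx -109.12$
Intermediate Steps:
$k{\left(E \right)} = - E$ ($k{\left(E \right)} = E \left(-1\right) = - E$)
$k{\left(21 \right)} z{\left(3 \right)} = \left(-1\right) 21 \cdot 3 \sqrt{3} = - 21 \cdot 3 \sqrt{3} = - 63 \sqrt{3}$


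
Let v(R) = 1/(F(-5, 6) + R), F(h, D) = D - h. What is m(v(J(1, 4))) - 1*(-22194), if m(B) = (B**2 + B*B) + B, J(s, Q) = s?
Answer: 1597975/72 ≈ 22194.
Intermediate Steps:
v(R) = 1/(11 + R) (v(R) = 1/((6 - 1*(-5)) + R) = 1/((6 + 5) + R) = 1/(11 + R))
m(B) = B + 2*B**2 (m(B) = (B**2 + B**2) + B = 2*B**2 + B = B + 2*B**2)
m(v(J(1, 4))) - 1*(-22194) = (1 + 2/(11 + 1))/(11 + 1) - 1*(-22194) = (1 + 2/12)/12 + 22194 = (1 + 2*(1/12))/12 + 22194 = (1 + 1/6)/12 + 22194 = (1/12)*(7/6) + 22194 = 7/72 + 22194 = 1597975/72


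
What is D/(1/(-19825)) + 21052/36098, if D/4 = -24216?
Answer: 34660014521726/18049 ≈ 1.9203e+9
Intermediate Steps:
D = -96864 (D = 4*(-24216) = -96864)
D/(1/(-19825)) + 21052/36098 = -96864/(1/(-19825)) + 21052/36098 = -96864/(-1/19825) + 21052*(1/36098) = -96864*(-19825) + 10526/18049 = 1920328800 + 10526/18049 = 34660014521726/18049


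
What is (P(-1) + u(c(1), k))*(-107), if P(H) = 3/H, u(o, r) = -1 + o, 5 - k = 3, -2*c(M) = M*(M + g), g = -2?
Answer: 749/2 ≈ 374.50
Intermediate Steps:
c(M) = -M*(-2 + M)/2 (c(M) = -M*(M - 2)/2 = -M*(-2 + M)/2)
k = 2 (k = 5 - 1*3 = 5 - 3 = 2)
(P(-1) + u(c(1), k))*(-107) = (3/(-1) + (-1 + (½)*1*(2 - 1*1)))*(-107) = (3*(-1) + (-1 + (½)*1*(2 - 1)))*(-107) = (-3 + (-1 + (½)*1*1))*(-107) = (-3 + (-1 + ½))*(-107) = (-3 - ½)*(-107) = -7/2*(-107) = 749/2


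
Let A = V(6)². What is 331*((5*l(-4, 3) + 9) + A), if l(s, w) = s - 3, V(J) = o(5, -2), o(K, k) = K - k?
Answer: 7613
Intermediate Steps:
V(J) = 7 (V(J) = 5 - 1*(-2) = 5 + 2 = 7)
l(s, w) = -3 + s
A = 49 (A = 7² = 49)
331*((5*l(-4, 3) + 9) + A) = 331*((5*(-3 - 4) + 9) + 49) = 331*((5*(-7) + 9) + 49) = 331*((-35 + 9) + 49) = 331*(-26 + 49) = 331*23 = 7613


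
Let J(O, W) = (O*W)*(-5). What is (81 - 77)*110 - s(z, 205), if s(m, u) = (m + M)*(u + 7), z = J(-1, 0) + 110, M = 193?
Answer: -63796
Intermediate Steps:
J(O, W) = -5*O*W
z = 110 (z = -5*(-1)*0 + 110 = 0 + 110 = 110)
s(m, u) = (7 + u)*(193 + m) (s(m, u) = (m + 193)*(u + 7) = (193 + m)*(7 + u) = (7 + u)*(193 + m))
(81 - 77)*110 - s(z, 205) = (81 - 77)*110 - (1351 + 7*110 + 193*205 + 110*205) = 4*110 - (1351 + 770 + 39565 + 22550) = 440 - 1*64236 = 440 - 64236 = -63796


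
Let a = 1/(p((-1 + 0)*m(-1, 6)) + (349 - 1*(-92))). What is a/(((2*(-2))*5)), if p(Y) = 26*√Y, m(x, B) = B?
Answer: I/(20*(-441*I + 26*√6)) ≈ -0.00011106 + 1.6039e-5*I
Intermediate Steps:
a = 1/(441 + 26*I*√6) (a = 1/(26*√((-1 + 0)*6) + (349 - 1*(-92))) = 1/(26*√(-1*6) + (349 + 92)) = 1/(26*√(-6) + 441) = 1/(26*(I*√6) + 441) = 1/(26*I*√6 + 441) = 1/(441 + 26*I*√6) ≈ 0.0022212 - 0.00032078*I)
a/(((2*(-2))*5)) = (147/66179 - 26*I*√6/198537)/(((2*(-2))*5)) = (147/66179 - 26*I*√6/198537)/((-4*5)) = (147/66179 - 26*I*√6/198537)/(-20) = (147/66179 - 26*I*√6/198537)*(-1/20) = -147/1323580 + 13*I*√6/1985370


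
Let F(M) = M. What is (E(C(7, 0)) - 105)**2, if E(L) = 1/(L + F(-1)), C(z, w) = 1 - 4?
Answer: 177241/16 ≈ 11078.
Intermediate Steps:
C(z, w) = -3
E(L) = 1/(-1 + L) (E(L) = 1/(L - 1) = 1/(-1 + L))
(E(C(7, 0)) - 105)**2 = (1/(-1 - 3) - 105)**2 = (1/(-4) - 105)**2 = (-1/4 - 105)**2 = (-421/4)**2 = 177241/16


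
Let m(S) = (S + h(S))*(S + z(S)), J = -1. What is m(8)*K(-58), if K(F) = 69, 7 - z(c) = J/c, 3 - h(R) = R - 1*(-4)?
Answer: -8349/8 ≈ -1043.6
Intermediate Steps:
h(R) = -1 - R (h(R) = 3 - (R - 1*(-4)) = 3 - (R + 4) = 3 - (4 + R) = 3 + (-4 - R) = -1 - R)
z(c) = 7 + 1/c (z(c) = 7 - (-1)/c = 7 + 1/c)
m(S) = -7 - S - 1/S (m(S) = (S + (-1 - S))*(S + (7 + 1/S)) = -(7 + S + 1/S) = -7 - S - 1/S)
m(8)*K(-58) = (-7 - 1*8 - 1/8)*69 = (-7 - 8 - 1*⅛)*69 = (-7 - 8 - ⅛)*69 = -121/8*69 = -8349/8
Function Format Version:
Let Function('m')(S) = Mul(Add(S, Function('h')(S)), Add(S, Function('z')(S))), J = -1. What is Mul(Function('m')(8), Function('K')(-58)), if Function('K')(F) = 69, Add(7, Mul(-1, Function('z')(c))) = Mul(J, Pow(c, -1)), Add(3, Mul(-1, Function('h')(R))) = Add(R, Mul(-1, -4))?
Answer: Rational(-8349, 8) ≈ -1043.6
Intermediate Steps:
Function('h')(R) = Add(-1, Mul(-1, R)) (Function('h')(R) = Add(3, Mul(-1, Add(R, Mul(-1, -4)))) = Add(3, Mul(-1, Add(R, 4))) = Add(3, Mul(-1, Add(4, R))) = Add(3, Add(-4, Mul(-1, R))) = Add(-1, Mul(-1, R)))
Function('z')(c) = Add(7, Pow(c, -1)) (Function('z')(c) = Add(7, Mul(-1, Mul(-1, Pow(c, -1)))) = Add(7, Pow(c, -1)))
Function('m')(S) = Add(-7, Mul(-1, S), Mul(-1, Pow(S, -1))) (Function('m')(S) = Mul(Add(S, Add(-1, Mul(-1, S))), Add(S, Add(7, Pow(S, -1)))) = Mul(-1, Add(7, S, Pow(S, -1))) = Add(-7, Mul(-1, S), Mul(-1, Pow(S, -1))))
Mul(Function('m')(8), Function('K')(-58)) = Mul(Add(-7, Mul(-1, 8), Mul(-1, Pow(8, -1))), 69) = Mul(Add(-7, -8, Mul(-1, Rational(1, 8))), 69) = Mul(Add(-7, -8, Rational(-1, 8)), 69) = Mul(Rational(-121, 8), 69) = Rational(-8349, 8)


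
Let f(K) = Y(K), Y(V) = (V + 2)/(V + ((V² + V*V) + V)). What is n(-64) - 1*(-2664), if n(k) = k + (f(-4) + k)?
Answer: 30431/12 ≈ 2535.9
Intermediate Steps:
Y(V) = (2 + V)/(2*V + 2*V²) (Y(V) = (2 + V)/(V + ((V² + V²) + V)) = (2 + V)/(V + (2*V² + V)) = (2 + V)/(V + (V + 2*V²)) = (2 + V)/(2*V + 2*V²))
f(K) = (2 + K)/(2*K*(1 + K))
n(k) = -1/12 + 2*k (n(k) = k + ((½)*(2 - 4)/(-4*(1 - 4)) + k) = k + ((½)*(-¼)*(-2)/(-3) + k) = k + ((½)*(-¼)*(-⅓)*(-2) + k) = k + (-1/12 + k) = -1/12 + 2*k)
n(-64) - 1*(-2664) = (-1/12 + 2*(-64)) - 1*(-2664) = (-1/12 - 128) + 2664 = -1537/12 + 2664 = 30431/12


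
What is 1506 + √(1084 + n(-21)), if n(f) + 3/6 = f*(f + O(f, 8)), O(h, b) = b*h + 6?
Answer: 1506 + √19706/2 ≈ 1576.2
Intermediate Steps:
O(h, b) = 6 + b*h
n(f) = -½ + f*(6 + 9*f) (n(f) = -½ + f*(f + (6 + 8*f)) = -½ + f*(6 + 9*f))
1506 + √(1084 + n(-21)) = 1506 + √(1084 + (-½ + 6*(-21) + 9*(-21)²)) = 1506 + √(1084 + (-½ - 126 + 9*441)) = 1506 + √(1084 + (-½ - 126 + 3969)) = 1506 + √(1084 + 7685/2) = 1506 + √(9853/2) = 1506 + √19706/2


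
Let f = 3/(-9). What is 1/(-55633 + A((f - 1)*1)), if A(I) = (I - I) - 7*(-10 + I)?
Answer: -3/166661 ≈ -1.8001e-5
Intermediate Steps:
f = -⅓ (f = 3*(-⅑) = -⅓ ≈ -0.33333)
A(I) = 70 - 7*I (A(I) = 0 - (-70 + 7*I) = 0 + (70 - 7*I) = 70 - 7*I)
1/(-55633 + A((f - 1)*1)) = 1/(-55633 + (70 - 7*(-⅓ - 1))) = 1/(-55633 + (70 - (-28)/3)) = 1/(-55633 + (70 - 7*(-4/3))) = 1/(-55633 + (70 + 28/3)) = 1/(-55633 + 238/3) = 1/(-166661/3) = -3/166661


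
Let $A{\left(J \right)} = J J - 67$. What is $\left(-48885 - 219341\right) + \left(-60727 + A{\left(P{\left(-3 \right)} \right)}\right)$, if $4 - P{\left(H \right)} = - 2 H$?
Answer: $-329016$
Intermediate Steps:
$P{\left(H \right)} = 4 + 2 H$ ($P{\left(H \right)} = 4 - - 2 H = 4 + 2 H$)
$A{\left(J \right)} = -67 + J^{2}$ ($A{\left(J \right)} = J^{2} - 67 = -67 + J^{2}$)
$\left(-48885 - 219341\right) + \left(-60727 + A{\left(P{\left(-3 \right)} \right)}\right) = \left(-48885 - 219341\right) - \left(60794 - \left(4 + 2 \left(-3\right)\right)^{2}\right) = -268226 - \left(60794 - \left(4 - 6\right)^{2}\right) = -268226 - \left(60794 - 4\right) = -268226 + \left(-60727 + \left(-67 + 4\right)\right) = -268226 - 60790 = -329016$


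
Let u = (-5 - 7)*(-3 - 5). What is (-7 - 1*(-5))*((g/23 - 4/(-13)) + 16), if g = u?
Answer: -12248/299 ≈ -40.963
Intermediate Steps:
u = 96 (u = -12*(-8) = 96)
g = 96
(-7 - 1*(-5))*((g/23 - 4/(-13)) + 16) = (-7 - 1*(-5))*((96/23 - 4/(-13)) + 16) = (-7 + 5)*((96*(1/23) - 4*(-1/13)) + 16) = -2*((96/23 + 4/13) + 16) = -2*(1340/299 + 16) = -2*6124/299 = -12248/299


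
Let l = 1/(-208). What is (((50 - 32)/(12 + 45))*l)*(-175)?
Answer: 525/1976 ≈ 0.26569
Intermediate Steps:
l = -1/208 ≈ -0.0048077
(((50 - 32)/(12 + 45))*l)*(-175) = (((50 - 32)/(12 + 45))*(-1/208))*(-175) = ((18/57)*(-1/208))*(-175) = ((18*(1/57))*(-1/208))*(-175) = ((6/19)*(-1/208))*(-175) = -3/1976*(-175) = 525/1976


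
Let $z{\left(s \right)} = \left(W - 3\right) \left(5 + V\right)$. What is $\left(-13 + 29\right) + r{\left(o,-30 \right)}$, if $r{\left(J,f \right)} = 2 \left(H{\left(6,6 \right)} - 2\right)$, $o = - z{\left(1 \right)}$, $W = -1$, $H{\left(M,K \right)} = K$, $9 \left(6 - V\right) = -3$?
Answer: $24$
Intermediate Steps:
$V = \frac{19}{3}$ ($V = 6 - - \frac{1}{3} = 6 + \frac{1}{3} = \frac{19}{3} \approx 6.3333$)
$z{\left(s \right)} = - \frac{136}{3}$ ($z{\left(s \right)} = \left(-1 - 3\right) \left(5 + \frac{19}{3}\right) = \left(-4\right) \frac{34}{3} = - \frac{136}{3}$)
$o = \frac{136}{3}$ ($o = \left(-1\right) \left(- \frac{136}{3}\right) = \frac{136}{3} \approx 45.333$)
$r{\left(J,f \right)} = 8$ ($r{\left(J,f \right)} = 2 \left(6 - 2\right) = 2 \cdot 4 = 8$)
$\left(-13 + 29\right) + r{\left(o,-30 \right)} = \left(-13 + 29\right) + 8 = 16 + 8 = 24$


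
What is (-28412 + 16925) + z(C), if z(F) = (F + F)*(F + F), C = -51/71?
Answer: -57895563/5041 ≈ -11485.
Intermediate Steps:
C = -51/71 (C = -51*1/71 = -51/71 ≈ -0.71831)
z(F) = 4*F**2 (z(F) = (2*F)*(2*F) = 4*F**2)
(-28412 + 16925) + z(C) = (-28412 + 16925) + 4*(-51/71)**2 = -11487 + 4*(2601/5041) = -11487 + 10404/5041 = -57895563/5041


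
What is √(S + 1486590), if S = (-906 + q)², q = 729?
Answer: √1517919 ≈ 1232.0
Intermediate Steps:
S = 31329 (S = (-906 + 729)² = (-177)² = 31329)
√(S + 1486590) = √(31329 + 1486590) = √1517919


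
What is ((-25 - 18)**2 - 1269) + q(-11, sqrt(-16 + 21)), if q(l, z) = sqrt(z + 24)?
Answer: 580 + sqrt(24 + sqrt(5)) ≈ 585.12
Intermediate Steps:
q(l, z) = sqrt(24 + z)
((-25 - 18)**2 - 1269) + q(-11, sqrt(-16 + 21)) = ((-25 - 18)**2 - 1269) + sqrt(24 + sqrt(-16 + 21)) = ((-43)**2 - 1269) + sqrt(24 + sqrt(5)) = (1849 - 1269) + sqrt(24 + sqrt(5)) = 580 + sqrt(24 + sqrt(5))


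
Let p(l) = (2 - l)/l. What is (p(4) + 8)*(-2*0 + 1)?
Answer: 15/2 ≈ 7.5000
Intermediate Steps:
p(l) = (2 - l)/l
(p(4) + 8)*(-2*0 + 1) = ((2 - 1*4)/4 + 8)*(-2*0 + 1) = ((2 - 4)/4 + 8)*(0 + 1) = ((¼)*(-2) + 8)*1 = (-½ + 8)*1 = (15/2)*1 = 15/2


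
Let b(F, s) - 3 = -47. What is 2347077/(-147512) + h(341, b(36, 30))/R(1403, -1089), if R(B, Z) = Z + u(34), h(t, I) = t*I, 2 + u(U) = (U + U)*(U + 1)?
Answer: -5238652301/190142968 ≈ -27.551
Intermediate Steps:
b(F, s) = -44 (b(F, s) = 3 - 47 = -44)
u(U) = -2 + 2*U*(1 + U) (u(U) = -2 + (U + U)*(U + 1) = -2 + (2*U)*(1 + U) = -2 + 2*U*(1 + U))
h(t, I) = I*t
R(B, Z) = 2378 + Z (R(B, Z) = Z + (-2 + 2*34 + 2*34²) = Z + (-2 + 68 + 2*1156) = Z + (-2 + 68 + 2312) = Z + 2378 = 2378 + Z)
2347077/(-147512) + h(341, b(36, 30))/R(1403, -1089) = 2347077/(-147512) + (-44*341)/(2378 - 1089) = 2347077*(-1/147512) - 15004/1289 = -2347077/147512 - 15004*1/1289 = -2347077/147512 - 15004/1289 = -5238652301/190142968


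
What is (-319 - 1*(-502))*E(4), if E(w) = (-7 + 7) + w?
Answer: 732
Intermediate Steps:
E(w) = w (E(w) = 0 + w = w)
(-319 - 1*(-502))*E(4) = (-319 - 1*(-502))*4 = (-319 + 502)*4 = 183*4 = 732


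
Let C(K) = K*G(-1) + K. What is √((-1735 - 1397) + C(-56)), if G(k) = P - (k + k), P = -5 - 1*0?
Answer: 2*I*√755 ≈ 54.955*I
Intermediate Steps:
P = -5 (P = -5 + 0 = -5)
G(k) = -5 - 2*k (G(k) = -5 - (k + k) = -5 - 2*k)
C(K) = -2*K (C(K) = K*(-5 - 2*(-1)) + K = K*(-5 + 2) + K = K*(-3) + K = -3*K + K = -2*K)
√((-1735 - 1397) + C(-56)) = √((-1735 - 1397) - 2*(-56)) = √(-3132 + 112) = √(-3020) = 2*I*√755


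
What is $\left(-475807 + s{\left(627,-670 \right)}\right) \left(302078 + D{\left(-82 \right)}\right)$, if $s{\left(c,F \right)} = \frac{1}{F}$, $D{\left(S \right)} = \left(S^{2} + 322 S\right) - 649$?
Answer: $- \frac{89818958398559}{670} \approx -1.3406 \cdot 10^{11}$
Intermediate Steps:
$D{\left(S \right)} = -649 + S^{2} + 322 S$
$\left(-475807 + s{\left(627,-670 \right)}\right) \left(302078 + D{\left(-82 \right)}\right) = \left(-475807 + \frac{1}{-670}\right) \left(302078 + \left(-649 + \left(-82\right)^{2} + 322 \left(-82\right)\right)\right) = \left(-475807 - \frac{1}{670}\right) \left(302078 - 20329\right) = - \frac{318790691 \left(302078 - 20329\right)}{670} = \left(- \frac{318790691}{670}\right) 281749 = - \frac{89818958398559}{670}$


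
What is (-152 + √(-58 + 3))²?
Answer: (152 - I*√55)² ≈ 23049.0 - 2254.5*I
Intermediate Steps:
(-152 + √(-58 + 3))² = (-152 + √(-55))² = (-152 + I*√55)²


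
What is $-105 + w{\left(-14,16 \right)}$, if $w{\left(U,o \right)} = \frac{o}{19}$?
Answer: $- \frac{1979}{19} \approx -104.16$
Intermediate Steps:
$w{\left(U,o \right)} = \frac{o}{19}$ ($w{\left(U,o \right)} = o \frac{1}{19} = \frac{o}{19}$)
$-105 + w{\left(-14,16 \right)} = -105 + \frac{1}{19} \cdot 16 = -105 + \frac{16}{19} = - \frac{1979}{19}$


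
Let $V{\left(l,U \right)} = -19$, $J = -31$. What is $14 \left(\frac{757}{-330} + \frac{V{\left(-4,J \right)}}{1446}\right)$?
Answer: $- \frac{1284374}{39765} \approx -32.299$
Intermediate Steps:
$14 \left(\frac{757}{-330} + \frac{V{\left(-4,J \right)}}{1446}\right) = 14 \left(\frac{757}{-330} - \frac{19}{1446}\right) = 14 \left(757 \left(- \frac{1}{330}\right) - \frac{19}{1446}\right) = 14 \left(- \frac{757}{330} - \frac{19}{1446}\right) = 14 \left(- \frac{91741}{39765}\right) = - \frac{1284374}{39765}$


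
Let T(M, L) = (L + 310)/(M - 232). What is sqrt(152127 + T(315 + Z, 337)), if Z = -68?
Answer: 2*sqrt(8559570)/15 ≈ 390.09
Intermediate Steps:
T(M, L) = (310 + L)/(-232 + M)
sqrt(152127 + T(315 + Z, 337)) = sqrt(152127 + (310 + 337)/(-232 + (315 - 68))) = sqrt(152127 + 647/(-232 + 247)) = sqrt(152127 + 647/15) = sqrt(2282552/15) = 2*sqrt(8559570)/15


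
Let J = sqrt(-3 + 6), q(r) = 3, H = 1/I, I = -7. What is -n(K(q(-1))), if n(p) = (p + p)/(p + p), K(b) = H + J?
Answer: -1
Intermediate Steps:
H = -1/7 (H = 1/(-7) = -1/7 ≈ -0.14286)
J = sqrt(3) ≈ 1.7320
K(b) = -1/7 + sqrt(3)
n(p) = 1 (n(p) = (2*p)/((2*p)) = (2*p)*(1/(2*p)) = 1)
-n(K(q(-1))) = -1*1 = -1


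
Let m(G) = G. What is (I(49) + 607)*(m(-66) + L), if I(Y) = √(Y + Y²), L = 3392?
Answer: 2018882 + 116410*√2 ≈ 2.1835e+6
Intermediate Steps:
(I(49) + 607)*(m(-66) + L) = (√(49*(1 + 49)) + 607)*(-66 + 3392) = (√(49*50) + 607)*3326 = (√2450 + 607)*3326 = (35*√2 + 607)*3326 = (607 + 35*√2)*3326 = 2018882 + 116410*√2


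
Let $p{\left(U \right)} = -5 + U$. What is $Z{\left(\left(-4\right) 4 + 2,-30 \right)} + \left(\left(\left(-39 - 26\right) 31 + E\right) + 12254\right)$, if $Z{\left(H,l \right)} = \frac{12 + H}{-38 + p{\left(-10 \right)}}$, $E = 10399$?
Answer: $\frac{1093816}{53} \approx 20638.0$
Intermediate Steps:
$Z{\left(H,l \right)} = - \frac{12}{53} - \frac{H}{53}$ ($Z{\left(H,l \right)} = \frac{12 + H}{-38 - 15} = \frac{12 + H}{-53} = \left(12 + H\right) \left(- \frac{1}{53}\right) = - \frac{12}{53} - \frac{H}{53}$)
$Z{\left(\left(-4\right) 4 + 2,-30 \right)} + \left(\left(\left(-39 - 26\right) 31 + E\right) + 12254\right) = \left(- \frac{12}{53} - \frac{\left(-4\right) 4 + 2}{53}\right) + \left(\left(\left(-39 - 26\right) 31 + 10399\right) + 12254\right) = \left(- \frac{12}{53} - \frac{-16 + 2}{53}\right) + \left(\left(\left(-65\right) 31 + 10399\right) + 12254\right) = \left(- \frac{12}{53} - - \frac{14}{53}\right) + \left(\left(-2015 + 10399\right) + 12254\right) = \left(- \frac{12}{53} + \frac{14}{53}\right) + \left(8384 + 12254\right) = \frac{2}{53} + 20638 = \frac{1093816}{53}$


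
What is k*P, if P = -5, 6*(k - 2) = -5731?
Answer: 28595/6 ≈ 4765.8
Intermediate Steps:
k = -5719/6 (k = 2 + (1/6)*(-5731) = 2 - 5731/6 = -5719/6 ≈ -953.17)
k*P = -5719/6*(-5) = 28595/6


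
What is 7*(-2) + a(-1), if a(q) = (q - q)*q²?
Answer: -14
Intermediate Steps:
a(q) = 0 (a(q) = 0*q² = 0)
7*(-2) + a(-1) = 7*(-2) + 0 = -14 + 0 = -14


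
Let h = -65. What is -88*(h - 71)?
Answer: 11968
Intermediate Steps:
-88*(h - 71) = -88*(-65 - 71) = -88*(-136) = 11968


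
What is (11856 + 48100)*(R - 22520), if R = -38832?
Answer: -3678420512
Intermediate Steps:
(11856 + 48100)*(R - 22520) = (11856 + 48100)*(-38832 - 22520) = 59956*(-61352) = -3678420512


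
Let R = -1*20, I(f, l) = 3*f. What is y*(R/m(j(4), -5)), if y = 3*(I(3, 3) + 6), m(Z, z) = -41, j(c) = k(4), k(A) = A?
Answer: 900/41 ≈ 21.951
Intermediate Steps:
j(c) = 4
R = -20
y = 45 (y = 3*(3*3 + 6) = 3*(9 + 6) = 3*15 = 45)
y*(R/m(j(4), -5)) = 45*(-20/(-41)) = 45*(-20*(-1/41)) = 45*(20/41) = 900/41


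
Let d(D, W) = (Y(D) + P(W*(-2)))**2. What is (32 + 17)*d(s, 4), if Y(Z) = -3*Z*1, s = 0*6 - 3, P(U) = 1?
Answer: 4900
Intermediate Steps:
s = -3 (s = 0 - 3 = -3)
Y(Z) = -3*Z
d(D, W) = (1 - 3*D)**2 (d(D, W) = (-3*D + 1)**2 = (1 - 3*D)**2)
(32 + 17)*d(s, 4) = (32 + 17)*(-1 + 3*(-3))**2 = 49*(-1 - 9)**2 = 49*(-10)**2 = 49*100 = 4900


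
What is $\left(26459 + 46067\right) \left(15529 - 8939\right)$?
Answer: $477946340$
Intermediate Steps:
$\left(26459 + 46067\right) \left(15529 - 8939\right) = 72526 \cdot 6590 = 477946340$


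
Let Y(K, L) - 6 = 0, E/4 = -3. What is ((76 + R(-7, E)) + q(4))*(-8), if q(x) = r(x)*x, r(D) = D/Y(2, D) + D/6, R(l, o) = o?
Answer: -1664/3 ≈ -554.67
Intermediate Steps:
E = -12 (E = 4*(-3) = -12)
Y(K, L) = 6 (Y(K, L) = 6 + 0 = 6)
r(D) = D/3 (r(D) = D/6 + D/6 = D/3)
q(x) = x²/3 (q(x) = (x/3)*x = x²/3)
((76 + R(-7, E)) + q(4))*(-8) = ((76 - 12) + (⅓)*4²)*(-8) = (64 + (⅓)*16)*(-8) = (64 + 16/3)*(-8) = (208/3)*(-8) = -1664/3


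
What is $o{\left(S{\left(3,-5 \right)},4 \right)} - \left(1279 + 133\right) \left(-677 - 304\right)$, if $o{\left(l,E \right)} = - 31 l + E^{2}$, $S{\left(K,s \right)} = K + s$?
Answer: $1385250$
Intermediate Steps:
$o{\left(l,E \right)} = E^{2} - 31 l$
$o{\left(S{\left(3,-5 \right)},4 \right)} - \left(1279 + 133\right) \left(-677 - 304\right) = \left(4^{2} - 31 \left(3 - 5\right)\right) - \left(1279 + 133\right) \left(-677 - 304\right) = \left(16 - -62\right) - 1412 \left(-981\right) = \left(16 + 62\right) - -1385172 = 78 + 1385172 = 1385250$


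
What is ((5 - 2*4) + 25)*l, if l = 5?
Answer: 110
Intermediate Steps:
((5 - 2*4) + 25)*l = ((5 - 2*4) + 25)*5 = ((5 - 8) + 25)*5 = (-3 + 25)*5 = 22*5 = 110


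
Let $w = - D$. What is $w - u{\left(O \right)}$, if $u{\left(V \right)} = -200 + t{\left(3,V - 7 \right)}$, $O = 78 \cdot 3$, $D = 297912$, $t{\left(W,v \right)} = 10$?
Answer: $-297722$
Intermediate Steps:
$O = 234$
$w = -297912$ ($w = \left(-1\right) 297912 = -297912$)
$u{\left(V \right)} = -190$ ($u{\left(V \right)} = -200 + 10 = -190$)
$w - u{\left(O \right)} = -297912 - -190 = -297912 + 190 = -297722$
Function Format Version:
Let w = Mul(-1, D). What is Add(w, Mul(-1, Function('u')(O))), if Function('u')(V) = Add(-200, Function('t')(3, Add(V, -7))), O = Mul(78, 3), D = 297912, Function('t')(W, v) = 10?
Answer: -297722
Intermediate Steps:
O = 234
w = -297912 (w = Mul(-1, 297912) = -297912)
Function('u')(V) = -190 (Function('u')(V) = Add(-200, 10) = -190)
Add(w, Mul(-1, Function('u')(O))) = Add(-297912, Mul(-1, -190)) = Add(-297912, 190) = -297722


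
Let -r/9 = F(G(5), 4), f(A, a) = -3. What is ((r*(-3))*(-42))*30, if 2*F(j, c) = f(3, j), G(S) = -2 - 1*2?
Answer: 51030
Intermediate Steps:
G(S) = -4 (G(S) = -2 - 2 = -4)
F(j, c) = -3/2 (F(j, c) = (½)*(-3) = -3/2)
r = 27/2 (r = -9*(-3/2) = 27/2 ≈ 13.500)
((r*(-3))*(-42))*30 = (((27/2)*(-3))*(-42))*30 = -81/2*(-42)*30 = 1701*30 = 51030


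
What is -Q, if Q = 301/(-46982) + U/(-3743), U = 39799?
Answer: 1870963261/175853626 ≈ 10.639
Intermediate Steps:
Q = -1870963261/175853626 (Q = 301/(-46982) + 39799/(-3743) = 301*(-1/46982) + 39799*(-1/3743) = -301/46982 - 39799/3743 = -1870963261/175853626 ≈ -10.639)
-Q = -1*(-1870963261/175853626) = 1870963261/175853626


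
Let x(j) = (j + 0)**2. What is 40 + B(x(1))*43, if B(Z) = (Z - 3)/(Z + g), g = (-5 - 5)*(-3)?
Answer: 1154/31 ≈ 37.226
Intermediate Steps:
x(j) = j**2
g = 30 (g = -10*(-3) = 30)
B(Z) = (-3 + Z)/(30 + Z) (B(Z) = (Z - 3)/(Z + 30) = (-3 + Z)/(30 + Z))
40 + B(x(1))*43 = 40 + ((-3 + 1**2)/(30 + 1**2))*43 = 40 + ((-3 + 1)/(30 + 1))*43 = 40 + (-2/31)*43 = 40 + ((1/31)*(-2))*43 = 40 - 2/31*43 = 40 - 86/31 = 1154/31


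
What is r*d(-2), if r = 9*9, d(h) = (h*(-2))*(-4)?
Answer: -1296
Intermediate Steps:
d(h) = 8*h (d(h) = -2*h*(-4) = 8*h)
r = 81
r*d(-2) = 81*(8*(-2)) = 81*(-16) = -1296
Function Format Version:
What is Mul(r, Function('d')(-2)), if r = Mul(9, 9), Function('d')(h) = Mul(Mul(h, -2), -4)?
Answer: -1296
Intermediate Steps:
Function('d')(h) = Mul(8, h) (Function('d')(h) = Mul(Mul(-2, h), -4) = Mul(8, h))
r = 81
Mul(r, Function('d')(-2)) = Mul(81, Mul(8, -2)) = Mul(81, -16) = -1296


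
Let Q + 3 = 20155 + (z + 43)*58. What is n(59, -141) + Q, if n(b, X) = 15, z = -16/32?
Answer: 22632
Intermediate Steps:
z = -1/2 (z = -16*1/32 = -1/2 ≈ -0.50000)
Q = 22617 (Q = -3 + (20155 + (-1/2 + 43)*58) = -3 + (20155 + (85/2)*58) = -3 + (20155 + 2465) = -3 + 22620 = 22617)
n(59, -141) + Q = 15 + 22617 = 22632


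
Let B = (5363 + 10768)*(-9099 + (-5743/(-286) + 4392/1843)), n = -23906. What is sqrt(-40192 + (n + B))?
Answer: 5*I*sqrt(4509278544862806)/27742 ≈ 12103.0*I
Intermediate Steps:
B = -4061806380609/27742 (B = 16131*(-9099 + (-5743*(-1/286) + 4392*(1/1843))) = 16131*(-9099 + (5743/286 + 4392/1843)) = 16131*(-9099 + 11840461/527098) = 16131*(-4784224241/527098) = -4061806380609/27742 ≈ -1.4641e+8)
sqrt(-40192 + (n + B)) = sqrt(-40192 + (-23906 - 4061806380609/27742)) = sqrt(-40192 - 4062469580861/27742) = sqrt(-4063584587325/27742) = 5*I*sqrt(4509278544862806)/27742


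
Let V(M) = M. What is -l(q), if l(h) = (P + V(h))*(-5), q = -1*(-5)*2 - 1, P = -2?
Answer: 35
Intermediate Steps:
q = 9 (q = 5*2 - 1 = 10 - 1 = 9)
l(h) = 10 - 5*h (l(h) = (-2 + h)*(-5) = 10 - 5*h)
-l(q) = -(10 - 5*9) = -(10 - 45) = -1*(-35) = 35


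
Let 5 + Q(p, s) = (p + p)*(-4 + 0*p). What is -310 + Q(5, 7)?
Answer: -355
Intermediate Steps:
Q(p, s) = -5 - 8*p (Q(p, s) = -5 + (p + p)*(-4 + 0*p) = -5 + (2*p)*(-4 + 0) = -5 + (2*p)*(-4) = -5 - 8*p)
-310 + Q(5, 7) = -310 + (-5 - 8*5) = -310 + (-5 - 40) = -310 - 45 = -355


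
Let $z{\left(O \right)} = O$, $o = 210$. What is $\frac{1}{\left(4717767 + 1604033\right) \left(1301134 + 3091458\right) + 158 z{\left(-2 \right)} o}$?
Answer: $\frac{1}{27769088039240} \approx 3.6011 \cdot 10^{-14}$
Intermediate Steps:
$\frac{1}{\left(4717767 + 1604033\right) \left(1301134 + 3091458\right) + 158 z{\left(-2 \right)} o} = \frac{1}{\left(4717767 + 1604033\right) \left(1301134 + 3091458\right) + 158 \left(-2\right) 210} = \frac{1}{6321800 \cdot 4392592 - 66360} = \frac{1}{27769088105600 - 66360} = \frac{1}{27769088039240}$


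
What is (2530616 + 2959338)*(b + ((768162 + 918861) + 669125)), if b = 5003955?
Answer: 40406626905262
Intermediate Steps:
(2530616 + 2959338)*(b + ((768162 + 918861) + 669125)) = (2530616 + 2959338)*(5003955 + ((768162 + 918861) + 669125)) = 5489954*(5003955 + (1687023 + 669125)) = 5489954*(5003955 + 2356148) = 5489954*7360103 = 40406626905262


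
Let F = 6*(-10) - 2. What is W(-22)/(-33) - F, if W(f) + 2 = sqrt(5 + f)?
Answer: 2048/33 - I*sqrt(17)/33 ≈ 62.061 - 0.12494*I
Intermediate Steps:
W(f) = -2 + sqrt(5 + f)
F = -62 (F = -60 - 2 = -62)
W(-22)/(-33) - F = (-2 + sqrt(5 - 22))/(-33) - 1*(-62) = (-2 + sqrt(-17))*(-1/33) + 62 = (-2 + I*sqrt(17))*(-1/33) + 62 = (2/33 - I*sqrt(17)/33) + 62 = 2048/33 - I*sqrt(17)/33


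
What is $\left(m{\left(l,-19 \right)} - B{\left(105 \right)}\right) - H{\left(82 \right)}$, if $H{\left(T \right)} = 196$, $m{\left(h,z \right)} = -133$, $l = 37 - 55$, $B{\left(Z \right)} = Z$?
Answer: $-434$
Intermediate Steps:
$l = -18$ ($l = 37 - 55 = -18$)
$\left(m{\left(l,-19 \right)} - B{\left(105 \right)}\right) - H{\left(82 \right)} = \left(-133 - 105\right) - 196 = -238 - 196 = -434$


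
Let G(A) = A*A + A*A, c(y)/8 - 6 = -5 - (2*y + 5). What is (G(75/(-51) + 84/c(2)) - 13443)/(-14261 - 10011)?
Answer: 496710407/897869824 ≈ 0.55321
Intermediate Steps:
c(y) = -32 - 16*y (c(y) = 48 + 8*(-5 - (2*y + 5)) = 48 + 8*(-5 - (5 + 2*y)) = 48 + 8*(-5 + (-5 - 2*y)) = 48 + 8*(-10 - 2*y) = 48 + (-80 - 16*y) = -32 - 16*y)
G(A) = 2*A**2 (G(A) = A**2 + A**2 = 2*A**2)
(G(75/(-51) + 84/c(2)) - 13443)/(-14261 - 10011) = (2*(75/(-51) + 84/(-32 - 16*2))**2 - 13443)/(-14261 - 10011) = (2*(75*(-1/51) + 84/(-32 - 32))**2 - 13443)/(-24272) = (2*(-25/17 + 84/(-64))**2 - 13443)*(-1/24272) = (2*(-25/17 + 84*(-1/64))**2 - 13443)*(-1/24272) = (2*(-25/17 - 21/16)**2 - 13443)*(-1/24272) = (2*(-757/272)**2 - 13443)*(-1/24272) = (2*(573049/73984) - 13443)*(-1/24272) = (573049/36992 - 13443)*(-1/24272) = -496710407/36992*(-1/24272) = 496710407/897869824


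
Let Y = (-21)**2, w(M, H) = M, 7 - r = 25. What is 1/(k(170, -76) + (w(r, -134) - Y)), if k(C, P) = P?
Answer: -1/535 ≈ -0.0018692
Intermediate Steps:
r = -18 (r = 7 - 1*25 = 7 - 25 = -18)
Y = 441
1/(k(170, -76) + (w(r, -134) - Y)) = 1/(-76 + (-18 - 1*441)) = 1/(-76 + (-18 - 441)) = 1/(-76 - 459) = 1/(-535) = -1/535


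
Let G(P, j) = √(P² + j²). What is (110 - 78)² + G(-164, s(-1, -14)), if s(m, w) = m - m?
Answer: 1188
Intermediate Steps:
s(m, w) = 0
(110 - 78)² + G(-164, s(-1, -14)) = (110 - 78)² + √((-164)² + 0²) = 32² + √(26896 + 0) = 1024 + √26896 = 1024 + 164 = 1188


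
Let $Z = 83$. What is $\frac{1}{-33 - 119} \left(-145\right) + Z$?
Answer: $\frac{12761}{152} \approx 83.954$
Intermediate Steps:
$\frac{1}{-33 - 119} \left(-145\right) + Z = \frac{1}{-33 - 119} \left(-145\right) + 83 = \frac{1}{-152} \left(-145\right) + 83 = \left(- \frac{1}{152}\right) \left(-145\right) + 83 = \frac{145}{152} + 83 = \frac{12761}{152}$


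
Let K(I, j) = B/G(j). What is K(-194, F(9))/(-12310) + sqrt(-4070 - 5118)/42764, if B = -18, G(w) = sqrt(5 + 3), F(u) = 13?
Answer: 9*sqrt(2)/24620 + I*sqrt(2297)/21382 ≈ 0.00051698 + 0.0022415*I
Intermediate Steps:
G(w) = 2*sqrt(2) (G(w) = sqrt(8) = 2*sqrt(2))
K(I, j) = -9*sqrt(2)/2 (K(I, j) = -18*sqrt(2)/4 = -9*sqrt(2)/2)
K(-194, F(9))/(-12310) + sqrt(-4070 - 5118)/42764 = -9*sqrt(2)/2/(-12310) + sqrt(-4070 - 5118)/42764 = -9*sqrt(2)/2*(-1/12310) + sqrt(-9188)*(1/42764) = 9*sqrt(2)/24620 + (2*I*sqrt(2297))*(1/42764) = 9*sqrt(2)/24620 + I*sqrt(2297)/21382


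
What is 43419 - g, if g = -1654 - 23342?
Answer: 68415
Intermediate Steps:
g = -24996
43419 - g = 43419 - 1*(-24996) = 43419 + 24996 = 68415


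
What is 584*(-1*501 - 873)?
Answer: -802416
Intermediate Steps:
584*(-1*501 - 873) = 584*(-501 - 873) = 584*(-1374) = -802416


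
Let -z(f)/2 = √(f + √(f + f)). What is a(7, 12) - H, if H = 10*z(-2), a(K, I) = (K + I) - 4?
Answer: 15 + 20*√(-2 + 2*I) ≈ 27.872 + 31.075*I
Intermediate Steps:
z(f) = -2*√(f + √2*√f) (z(f) = -2*√(f + √(f + f)) = -2*√(f + √(2*f)) = -2*√(f + √2*√f))
a(K, I) = -4 + I + K (a(K, I) = (I + K) - 4 = -4 + I + K)
H = -20*√(-2 + 2*I) (H = 10*(-2*√(-2 + √2*√(-2))) = 10*(-2*√(-2 + √2*(I*√2))) = 10*(-2*√(-2 + 2*I)) = -20*√(-2 + 2*I) ≈ -12.872 - 31.075*I)
a(7, 12) - H = (-4 + 12 + 7) - (-20)*√(-2 + 2*I) = 15 + 20*√(-2 + 2*I)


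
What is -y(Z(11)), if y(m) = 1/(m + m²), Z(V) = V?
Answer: -1/132 ≈ -0.0075758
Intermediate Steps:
-y(Z(11)) = -1/(11*(1 + 11)) = -1/(11*12) = -1*1/132 = -1/132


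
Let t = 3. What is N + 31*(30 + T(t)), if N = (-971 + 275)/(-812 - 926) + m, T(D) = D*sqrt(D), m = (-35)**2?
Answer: 1873043/869 + 93*sqrt(3) ≈ 2316.5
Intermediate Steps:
m = 1225
T(D) = D**(3/2)
N = 1064873/869 (N = (-971 + 275)/(-812 - 926) + 1225 = -696/(-1738) + 1225 = -696*(-1/1738) + 1225 = 348/869 + 1225 = 1064873/869 ≈ 1225.4)
N + 31*(30 + T(t)) = 1064873/869 + 31*(30 + 3**(3/2)) = 1064873/869 + 31*(30 + 3*sqrt(3)) = 1064873/869 + (930 + 93*sqrt(3)) = 1873043/869 + 93*sqrt(3)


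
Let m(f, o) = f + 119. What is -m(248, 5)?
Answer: -367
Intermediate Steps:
m(f, o) = 119 + f
-m(248, 5) = -(119 + 248) = -1*367 = -367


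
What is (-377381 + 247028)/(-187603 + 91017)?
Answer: 130353/96586 ≈ 1.3496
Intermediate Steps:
(-377381 + 247028)/(-187603 + 91017) = -130353/(-96586) = -130353*(-1/96586) = 130353/96586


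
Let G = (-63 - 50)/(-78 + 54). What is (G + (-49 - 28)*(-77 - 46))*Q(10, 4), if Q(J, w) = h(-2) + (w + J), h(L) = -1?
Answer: 2956421/24 ≈ 1.2318e+5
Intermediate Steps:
G = 113/24 (G = -113/(-24) = -113*(-1/24) = 113/24 ≈ 4.7083)
Q(J, w) = -1 + J + w (Q(J, w) = -1 + (w + J) = -1 + (J + w) = -1 + J + w)
(G + (-49 - 28)*(-77 - 46))*Q(10, 4) = (113/24 + (-49 - 28)*(-77 - 46))*(-1 + 10 + 4) = (113/24 - 77*(-123))*13 = (113/24 + 9471)*13 = (227417/24)*13 = 2956421/24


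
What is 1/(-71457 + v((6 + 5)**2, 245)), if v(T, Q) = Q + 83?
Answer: -1/71129 ≈ -1.4059e-5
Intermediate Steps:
v(T, Q) = 83 + Q
1/(-71457 + v((6 + 5)**2, 245)) = 1/(-71457 + (83 + 245)) = 1/(-71457 + 328) = 1/(-71129) = -1/71129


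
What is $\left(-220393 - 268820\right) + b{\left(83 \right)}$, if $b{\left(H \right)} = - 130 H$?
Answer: $-500003$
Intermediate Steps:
$\left(-220393 - 268820\right) + b{\left(83 \right)} = \left(-220393 - 268820\right) - 10790 = -489213 - 10790 = -500003$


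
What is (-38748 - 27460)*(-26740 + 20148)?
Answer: 436443136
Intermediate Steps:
(-38748 - 27460)*(-26740 + 20148) = -66208*(-6592) = 436443136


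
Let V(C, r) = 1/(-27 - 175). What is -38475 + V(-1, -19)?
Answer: -7771951/202 ≈ -38475.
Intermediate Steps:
V(C, r) = -1/202 (V(C, r) = 1/(-202) = -1/202)
-38475 + V(-1, -19) = -38475 - 1/202 = -7771951/202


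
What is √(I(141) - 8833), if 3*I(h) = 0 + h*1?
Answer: I*√8786 ≈ 93.734*I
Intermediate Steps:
I(h) = h/3 (I(h) = (0 + h*1)/3 = (0 + h)/3 = h/3)
√(I(141) - 8833) = √((⅓)*141 - 8833) = √(47 - 8833) = √(-8786) = I*√8786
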